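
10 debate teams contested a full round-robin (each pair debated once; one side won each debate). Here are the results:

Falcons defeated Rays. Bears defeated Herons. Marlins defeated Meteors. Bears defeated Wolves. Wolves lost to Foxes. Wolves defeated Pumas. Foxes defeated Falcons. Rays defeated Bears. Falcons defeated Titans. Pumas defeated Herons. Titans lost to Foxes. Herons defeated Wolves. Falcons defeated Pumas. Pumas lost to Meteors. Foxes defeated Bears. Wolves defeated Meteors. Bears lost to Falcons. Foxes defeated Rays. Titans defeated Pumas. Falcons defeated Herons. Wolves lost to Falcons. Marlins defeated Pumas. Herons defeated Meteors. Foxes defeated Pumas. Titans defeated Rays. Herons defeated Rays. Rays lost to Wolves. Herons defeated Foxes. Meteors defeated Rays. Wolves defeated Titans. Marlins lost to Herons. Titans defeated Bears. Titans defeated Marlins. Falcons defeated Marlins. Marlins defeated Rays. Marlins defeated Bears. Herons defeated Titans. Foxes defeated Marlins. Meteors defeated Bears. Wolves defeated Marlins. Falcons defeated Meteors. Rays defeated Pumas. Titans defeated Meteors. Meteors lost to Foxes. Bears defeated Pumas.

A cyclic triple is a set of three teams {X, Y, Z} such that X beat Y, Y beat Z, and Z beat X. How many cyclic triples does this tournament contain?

Win totals: Titans 5, Pumas 1, Bears 3, Herons 6, Rays 2, Falcons 8, Foxes 8, Meteors 3, Wolves 5, Marlins 4.
A team with w wins dominates both others in C(w,2) triples; summing gives 10 + 0 + 3 + 15 + 1 + 28 + 28 + 3 + 10 + 6 = 104 transitive triples.
Total triples C(10,3) = 120, so cyclic triples = 120 − 104 = 16.

16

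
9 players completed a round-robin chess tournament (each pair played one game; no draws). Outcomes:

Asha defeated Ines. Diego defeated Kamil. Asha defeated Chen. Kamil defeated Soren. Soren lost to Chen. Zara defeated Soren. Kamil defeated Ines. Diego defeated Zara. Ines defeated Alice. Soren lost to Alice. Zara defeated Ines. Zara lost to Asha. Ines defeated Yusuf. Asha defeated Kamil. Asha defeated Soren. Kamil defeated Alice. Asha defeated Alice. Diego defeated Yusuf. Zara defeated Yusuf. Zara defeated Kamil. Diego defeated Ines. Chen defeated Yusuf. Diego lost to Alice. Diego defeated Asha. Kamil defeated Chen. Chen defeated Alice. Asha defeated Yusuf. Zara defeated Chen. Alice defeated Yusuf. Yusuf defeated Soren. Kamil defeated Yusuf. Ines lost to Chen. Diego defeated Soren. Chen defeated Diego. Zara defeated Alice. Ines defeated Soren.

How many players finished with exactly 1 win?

Win totals: Yusuf 1, Kamil 5, Soren 0, Chen 5, Diego 6, Zara 6, Asha 7, Alice 3, Ines 3.
Exactly 1: Yusuf — 1 player.

1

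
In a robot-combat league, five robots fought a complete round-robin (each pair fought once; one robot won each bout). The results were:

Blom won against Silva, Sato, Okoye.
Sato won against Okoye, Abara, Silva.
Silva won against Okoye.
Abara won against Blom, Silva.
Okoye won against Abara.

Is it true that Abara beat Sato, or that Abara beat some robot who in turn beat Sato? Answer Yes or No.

Abara did not beat Sato directly.
Abara beat Silva, Blom. Of those, Blom beat Sato.

Yes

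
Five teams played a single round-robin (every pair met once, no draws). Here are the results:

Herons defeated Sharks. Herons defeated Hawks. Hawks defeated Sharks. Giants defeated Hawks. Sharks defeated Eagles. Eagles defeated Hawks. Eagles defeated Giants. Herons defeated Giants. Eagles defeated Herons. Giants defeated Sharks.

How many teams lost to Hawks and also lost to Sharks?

0

Hawks beat: Sharks.
Sharks beat: Eagles.
No one was beaten by both.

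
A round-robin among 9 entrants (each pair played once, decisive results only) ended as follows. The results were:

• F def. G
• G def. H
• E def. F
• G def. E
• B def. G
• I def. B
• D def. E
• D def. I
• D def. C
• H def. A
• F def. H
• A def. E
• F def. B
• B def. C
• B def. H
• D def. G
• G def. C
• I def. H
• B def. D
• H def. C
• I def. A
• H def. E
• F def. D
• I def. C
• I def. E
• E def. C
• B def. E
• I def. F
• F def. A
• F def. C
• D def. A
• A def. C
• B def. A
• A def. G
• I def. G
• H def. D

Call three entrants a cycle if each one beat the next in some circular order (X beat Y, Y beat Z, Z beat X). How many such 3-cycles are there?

Win totals: A 3, B 6, C 0, D 5, E 2, F 6, G 3, H 4, I 7.
An entrant with w wins dominates both others in C(w,2) triples; summing gives 3 + 15 + 0 + 10 + 1 + 15 + 3 + 6 + 21 = 74 transitive triples.
Total triples C(9,3) = 84, so cyclic triples = 84 − 74 = 10.

10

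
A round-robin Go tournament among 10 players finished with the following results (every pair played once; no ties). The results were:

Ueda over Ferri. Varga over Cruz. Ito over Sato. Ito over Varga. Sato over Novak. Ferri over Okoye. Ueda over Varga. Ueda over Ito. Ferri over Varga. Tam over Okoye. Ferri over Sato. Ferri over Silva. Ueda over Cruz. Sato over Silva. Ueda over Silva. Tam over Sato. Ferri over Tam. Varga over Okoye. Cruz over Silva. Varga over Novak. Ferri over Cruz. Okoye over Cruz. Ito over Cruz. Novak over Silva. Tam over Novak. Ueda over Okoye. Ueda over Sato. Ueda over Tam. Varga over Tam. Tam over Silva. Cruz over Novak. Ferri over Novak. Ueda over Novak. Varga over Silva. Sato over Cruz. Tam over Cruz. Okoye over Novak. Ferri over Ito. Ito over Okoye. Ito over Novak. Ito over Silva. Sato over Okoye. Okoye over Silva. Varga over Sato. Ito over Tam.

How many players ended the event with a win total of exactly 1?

1

Win totals: Cruz 2, Ito 7, Silva 0, Okoye 3, Varga 6, Tam 5, Ferri 8, Sato 4, Novak 1, Ueda 9.
Exactly 1: Novak — 1 player.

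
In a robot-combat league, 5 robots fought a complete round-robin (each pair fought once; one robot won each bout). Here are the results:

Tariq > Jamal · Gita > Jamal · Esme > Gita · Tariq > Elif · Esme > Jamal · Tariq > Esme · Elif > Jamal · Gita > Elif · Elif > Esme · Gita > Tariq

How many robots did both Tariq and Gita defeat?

2

Tariq beat: Elif, Esme, Jamal.
Gita beat: Elif, Tariq, Jamal.
Both beat: Elif, Jamal — 2.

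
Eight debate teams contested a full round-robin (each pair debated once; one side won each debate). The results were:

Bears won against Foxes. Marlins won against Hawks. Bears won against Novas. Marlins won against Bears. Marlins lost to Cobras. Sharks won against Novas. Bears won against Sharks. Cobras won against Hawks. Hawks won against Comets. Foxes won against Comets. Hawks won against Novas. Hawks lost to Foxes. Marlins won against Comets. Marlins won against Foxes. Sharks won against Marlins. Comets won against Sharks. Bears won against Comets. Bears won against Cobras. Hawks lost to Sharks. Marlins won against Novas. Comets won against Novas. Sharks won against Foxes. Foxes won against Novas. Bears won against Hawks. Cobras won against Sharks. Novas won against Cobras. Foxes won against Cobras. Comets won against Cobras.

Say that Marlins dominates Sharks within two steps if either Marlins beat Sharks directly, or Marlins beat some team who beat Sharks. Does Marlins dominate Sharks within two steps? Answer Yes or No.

Marlins did not beat Sharks directly.
Marlins beat Novas, Bears, Foxes, Comets, Hawks. Of those, Bears beat Sharks.

Yes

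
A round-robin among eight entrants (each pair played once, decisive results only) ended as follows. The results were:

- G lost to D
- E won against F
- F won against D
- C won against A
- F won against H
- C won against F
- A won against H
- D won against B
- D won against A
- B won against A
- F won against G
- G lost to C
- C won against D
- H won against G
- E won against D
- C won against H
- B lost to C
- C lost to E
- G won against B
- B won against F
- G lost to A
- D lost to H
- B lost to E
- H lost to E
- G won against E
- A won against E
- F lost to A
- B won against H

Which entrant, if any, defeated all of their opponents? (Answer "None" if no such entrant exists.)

None

Highest win total is C with 6 (out of 7 possible).
C lost to E, so no entrant went undefeated.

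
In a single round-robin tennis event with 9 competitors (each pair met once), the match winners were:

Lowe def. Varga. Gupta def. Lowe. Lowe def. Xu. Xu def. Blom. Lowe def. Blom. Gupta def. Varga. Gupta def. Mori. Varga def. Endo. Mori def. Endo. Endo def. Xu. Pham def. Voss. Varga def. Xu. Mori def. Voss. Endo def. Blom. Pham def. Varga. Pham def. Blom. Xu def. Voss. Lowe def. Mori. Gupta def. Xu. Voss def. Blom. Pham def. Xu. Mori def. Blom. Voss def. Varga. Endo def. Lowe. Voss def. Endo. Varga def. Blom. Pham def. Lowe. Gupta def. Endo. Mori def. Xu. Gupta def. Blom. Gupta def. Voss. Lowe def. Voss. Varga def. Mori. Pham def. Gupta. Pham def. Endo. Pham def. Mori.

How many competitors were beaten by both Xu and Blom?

Xu beat: Blom, Voss.
Blom beat: no one.
No one was beaten by both.

0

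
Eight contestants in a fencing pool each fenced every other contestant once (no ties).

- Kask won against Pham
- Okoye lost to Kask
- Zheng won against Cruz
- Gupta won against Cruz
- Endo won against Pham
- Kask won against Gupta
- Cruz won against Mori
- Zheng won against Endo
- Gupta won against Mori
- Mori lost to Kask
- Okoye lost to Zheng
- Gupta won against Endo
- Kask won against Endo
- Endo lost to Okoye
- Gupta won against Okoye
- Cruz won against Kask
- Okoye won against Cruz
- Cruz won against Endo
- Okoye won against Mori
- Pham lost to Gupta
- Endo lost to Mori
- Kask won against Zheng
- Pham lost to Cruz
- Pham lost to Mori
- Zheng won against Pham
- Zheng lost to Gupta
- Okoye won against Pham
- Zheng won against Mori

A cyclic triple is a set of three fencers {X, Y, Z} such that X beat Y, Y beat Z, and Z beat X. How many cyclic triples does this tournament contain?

Win totals: Gupta 6, Okoye 4, Mori 2, Pham 0, Endo 1, Cruz 4, Kask 6, Zheng 5.
A fencer with w wins dominates both others in C(w,2) triples; summing gives 15 + 6 + 1 + 0 + 0 + 6 + 15 + 10 = 53 transitive triples.
Total triples C(8,3) = 56, so cyclic triples = 56 − 53 = 3.

3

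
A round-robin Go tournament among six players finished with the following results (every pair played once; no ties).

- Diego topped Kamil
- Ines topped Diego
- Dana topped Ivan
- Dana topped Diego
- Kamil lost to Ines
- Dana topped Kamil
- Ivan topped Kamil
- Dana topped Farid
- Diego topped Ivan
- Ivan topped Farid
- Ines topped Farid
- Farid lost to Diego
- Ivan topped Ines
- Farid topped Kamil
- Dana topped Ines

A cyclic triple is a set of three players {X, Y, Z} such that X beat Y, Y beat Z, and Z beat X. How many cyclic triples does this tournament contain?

1

Win totals: Ines 3, Dana 5, Kamil 0, Ivan 3, Diego 3, Farid 1.
A player with w wins dominates both others in C(w,2) triples; summing gives 3 + 10 + 0 + 3 + 3 + 0 = 19 transitive triples.
Total triples C(6,3) = 20, so cyclic triples = 20 − 19 = 1.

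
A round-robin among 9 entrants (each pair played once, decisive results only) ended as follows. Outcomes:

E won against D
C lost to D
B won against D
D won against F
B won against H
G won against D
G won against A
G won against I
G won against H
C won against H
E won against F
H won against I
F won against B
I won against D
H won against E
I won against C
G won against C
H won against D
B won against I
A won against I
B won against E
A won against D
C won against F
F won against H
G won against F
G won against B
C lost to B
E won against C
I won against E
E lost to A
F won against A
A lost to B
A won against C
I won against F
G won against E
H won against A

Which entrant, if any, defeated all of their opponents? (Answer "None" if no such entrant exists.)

G has 8 wins out of 8 opponents — a perfect record.

G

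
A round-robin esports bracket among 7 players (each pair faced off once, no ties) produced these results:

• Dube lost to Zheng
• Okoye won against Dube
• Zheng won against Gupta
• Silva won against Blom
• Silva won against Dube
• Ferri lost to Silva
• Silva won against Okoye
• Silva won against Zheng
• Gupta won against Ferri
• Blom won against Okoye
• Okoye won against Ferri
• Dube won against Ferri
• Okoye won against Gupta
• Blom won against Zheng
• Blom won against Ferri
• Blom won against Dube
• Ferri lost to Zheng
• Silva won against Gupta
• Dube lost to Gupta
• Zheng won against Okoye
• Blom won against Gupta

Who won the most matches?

Silva

Win totals: Gupta 2, Zheng 4, Silva 6, Ferri 0, Okoye 3, Dube 1, Blom 5.
Silva leads with 6 wins (next highest: 5).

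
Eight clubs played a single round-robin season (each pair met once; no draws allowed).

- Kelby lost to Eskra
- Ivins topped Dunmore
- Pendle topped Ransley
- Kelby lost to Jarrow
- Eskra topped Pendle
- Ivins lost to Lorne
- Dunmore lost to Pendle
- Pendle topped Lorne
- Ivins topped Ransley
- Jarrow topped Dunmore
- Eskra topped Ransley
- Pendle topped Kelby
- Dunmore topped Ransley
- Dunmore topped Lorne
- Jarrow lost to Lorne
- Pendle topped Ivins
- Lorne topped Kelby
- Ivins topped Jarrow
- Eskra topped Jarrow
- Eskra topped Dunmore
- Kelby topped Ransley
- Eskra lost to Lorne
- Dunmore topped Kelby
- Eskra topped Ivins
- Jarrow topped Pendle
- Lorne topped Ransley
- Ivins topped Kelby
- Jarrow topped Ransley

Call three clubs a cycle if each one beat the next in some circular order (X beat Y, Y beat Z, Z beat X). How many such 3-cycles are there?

6

Win totals: Jarrow 4, Lorne 5, Kelby 1, Pendle 5, Ivins 4, Eskra 6, Ransley 0, Dunmore 3.
A club with w wins dominates both others in C(w,2) triples; summing gives 6 + 10 + 0 + 10 + 6 + 15 + 0 + 3 = 50 transitive triples.
Total triples C(8,3) = 56, so cyclic triples = 56 − 50 = 6.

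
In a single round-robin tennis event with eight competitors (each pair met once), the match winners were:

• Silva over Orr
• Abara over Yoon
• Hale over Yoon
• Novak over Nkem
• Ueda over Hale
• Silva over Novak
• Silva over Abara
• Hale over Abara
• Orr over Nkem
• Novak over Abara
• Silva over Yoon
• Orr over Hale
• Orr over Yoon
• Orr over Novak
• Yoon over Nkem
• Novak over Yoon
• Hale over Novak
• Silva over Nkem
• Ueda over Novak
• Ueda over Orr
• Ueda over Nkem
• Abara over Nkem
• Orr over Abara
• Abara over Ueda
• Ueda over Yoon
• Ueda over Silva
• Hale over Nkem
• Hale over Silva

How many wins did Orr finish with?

Orr's results: beat Abara, Hale, Novak, Nkem, Yoon; lost to Ueda, Silva.
That is 5 wins.

5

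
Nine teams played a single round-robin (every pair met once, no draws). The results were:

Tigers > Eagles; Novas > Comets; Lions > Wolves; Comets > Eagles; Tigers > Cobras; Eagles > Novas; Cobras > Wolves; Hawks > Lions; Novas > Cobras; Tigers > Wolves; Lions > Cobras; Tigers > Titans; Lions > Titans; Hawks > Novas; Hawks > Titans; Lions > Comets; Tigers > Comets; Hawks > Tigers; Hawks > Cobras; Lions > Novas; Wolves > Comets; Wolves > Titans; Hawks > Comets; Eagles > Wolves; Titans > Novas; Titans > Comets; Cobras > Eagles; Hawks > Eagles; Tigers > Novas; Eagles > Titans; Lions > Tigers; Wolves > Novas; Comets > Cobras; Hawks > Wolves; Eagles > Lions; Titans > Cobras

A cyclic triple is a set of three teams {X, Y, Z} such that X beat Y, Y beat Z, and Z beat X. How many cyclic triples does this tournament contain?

Win totals: Eagles 4, Novas 2, Wolves 3, Cobras 2, Tigers 6, Hawks 8, Titans 3, Lions 6, Comets 2.
A team with w wins dominates both others in C(w,2) triples; summing gives 6 + 1 + 3 + 1 + 15 + 28 + 3 + 15 + 1 = 73 transitive triples.
Total triples C(9,3) = 84, so cyclic triples = 84 − 73 = 11.

11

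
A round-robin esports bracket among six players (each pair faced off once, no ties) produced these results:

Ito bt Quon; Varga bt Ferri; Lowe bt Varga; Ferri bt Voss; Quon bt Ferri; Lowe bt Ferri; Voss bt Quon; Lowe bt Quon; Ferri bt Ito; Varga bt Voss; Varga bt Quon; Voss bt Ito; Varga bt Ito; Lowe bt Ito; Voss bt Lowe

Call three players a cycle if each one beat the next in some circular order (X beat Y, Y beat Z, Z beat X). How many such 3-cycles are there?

Win totals: Lowe 4, Voss 3, Ferri 2, Ito 1, Varga 4, Quon 1.
A player with w wins dominates both others in C(w,2) triples; summing gives 6 + 3 + 1 + 0 + 6 + 0 = 16 transitive triples.
Total triples C(6,3) = 20, so cyclic triples = 20 − 16 = 4.

4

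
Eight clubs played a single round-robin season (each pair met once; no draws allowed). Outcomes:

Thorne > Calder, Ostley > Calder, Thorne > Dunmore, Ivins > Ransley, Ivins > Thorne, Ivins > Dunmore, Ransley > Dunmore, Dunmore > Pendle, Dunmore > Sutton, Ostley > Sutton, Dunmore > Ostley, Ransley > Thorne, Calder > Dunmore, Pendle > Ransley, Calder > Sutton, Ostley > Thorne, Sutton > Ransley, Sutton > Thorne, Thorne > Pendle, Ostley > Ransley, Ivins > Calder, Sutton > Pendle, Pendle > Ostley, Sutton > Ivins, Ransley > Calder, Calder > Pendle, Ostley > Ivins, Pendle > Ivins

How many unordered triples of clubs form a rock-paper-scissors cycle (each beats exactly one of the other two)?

19

Win totals: Ransley 3, Calder 3, Ivins 4, Pendle 3, Dunmore 3, Ostley 5, Sutton 4, Thorne 3.
A club with w wins dominates both others in C(w,2) triples; summing gives 3 + 3 + 6 + 3 + 3 + 10 + 6 + 3 = 37 transitive triples.
Total triples C(8,3) = 56, so cyclic triples = 56 − 37 = 19.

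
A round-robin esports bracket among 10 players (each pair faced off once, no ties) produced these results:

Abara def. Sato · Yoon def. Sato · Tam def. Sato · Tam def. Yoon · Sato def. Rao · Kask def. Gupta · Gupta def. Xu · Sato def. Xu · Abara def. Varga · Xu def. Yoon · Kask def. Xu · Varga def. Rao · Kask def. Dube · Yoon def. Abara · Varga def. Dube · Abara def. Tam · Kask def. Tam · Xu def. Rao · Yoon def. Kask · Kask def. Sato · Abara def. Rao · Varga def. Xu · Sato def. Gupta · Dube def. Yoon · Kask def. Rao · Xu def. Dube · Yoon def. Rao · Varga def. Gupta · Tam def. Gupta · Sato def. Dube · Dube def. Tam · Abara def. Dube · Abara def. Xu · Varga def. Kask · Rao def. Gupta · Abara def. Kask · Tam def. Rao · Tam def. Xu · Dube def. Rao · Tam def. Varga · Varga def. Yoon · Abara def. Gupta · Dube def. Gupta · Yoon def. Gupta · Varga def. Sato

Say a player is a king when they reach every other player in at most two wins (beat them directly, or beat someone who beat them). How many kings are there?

5

Rao cannot reach Yoon, Sato, Dube, Kask, Tam, Abara, Varga in two steps.
Yoon reaches everyone (king).
Sato cannot reach Kask, Abara, Varga in two steps.
Dube reaches everyone (king).
Gupta cannot reach Sato, Kask, Tam, Abara, Varga in two steps.
Kask cannot reach Abara in two steps.
Tam reaches everyone (king).
Xu cannot reach Varga in two steps.
Abara reaches everyone (king).
Varga reaches everyone (king).
Kings: Yoon, Dube, Tam, Abara, Varga — 5.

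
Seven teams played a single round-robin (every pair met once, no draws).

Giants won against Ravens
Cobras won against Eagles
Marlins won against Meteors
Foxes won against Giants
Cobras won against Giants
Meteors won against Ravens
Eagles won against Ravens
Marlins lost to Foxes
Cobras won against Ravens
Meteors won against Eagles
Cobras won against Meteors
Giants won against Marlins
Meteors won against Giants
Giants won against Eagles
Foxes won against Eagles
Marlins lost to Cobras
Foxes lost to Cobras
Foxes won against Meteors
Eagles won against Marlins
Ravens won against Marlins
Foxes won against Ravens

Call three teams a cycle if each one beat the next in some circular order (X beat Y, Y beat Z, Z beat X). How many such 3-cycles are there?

3

Win totals: Ravens 1, Giants 3, Foxes 5, Eagles 2, Cobras 6, Marlins 1, Meteors 3.
A team with w wins dominates both others in C(w,2) triples; summing gives 0 + 3 + 10 + 1 + 15 + 0 + 3 = 32 transitive triples.
Total triples C(7,3) = 35, so cyclic triples = 35 − 32 = 3.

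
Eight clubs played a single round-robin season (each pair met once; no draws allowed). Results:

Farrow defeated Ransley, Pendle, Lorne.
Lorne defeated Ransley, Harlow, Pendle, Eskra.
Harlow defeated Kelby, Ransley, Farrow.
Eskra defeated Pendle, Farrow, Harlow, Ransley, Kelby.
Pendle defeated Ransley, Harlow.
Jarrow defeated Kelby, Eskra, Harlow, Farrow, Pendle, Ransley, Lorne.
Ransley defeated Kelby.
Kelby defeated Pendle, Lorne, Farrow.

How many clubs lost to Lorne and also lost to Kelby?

Lorne beat: Eskra, Pendle, Harlow, Ransley.
Kelby beat: Pendle, Farrow, Lorne.
Both beat: Pendle — 1.

1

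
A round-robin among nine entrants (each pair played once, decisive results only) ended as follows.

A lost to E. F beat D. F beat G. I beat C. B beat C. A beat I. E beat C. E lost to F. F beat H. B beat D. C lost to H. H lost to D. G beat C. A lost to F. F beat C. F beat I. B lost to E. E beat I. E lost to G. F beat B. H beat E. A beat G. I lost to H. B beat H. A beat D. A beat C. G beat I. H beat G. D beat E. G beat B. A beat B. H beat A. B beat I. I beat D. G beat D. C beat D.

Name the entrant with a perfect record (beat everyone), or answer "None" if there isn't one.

F has 8 wins out of 8 opponents — a perfect record.

F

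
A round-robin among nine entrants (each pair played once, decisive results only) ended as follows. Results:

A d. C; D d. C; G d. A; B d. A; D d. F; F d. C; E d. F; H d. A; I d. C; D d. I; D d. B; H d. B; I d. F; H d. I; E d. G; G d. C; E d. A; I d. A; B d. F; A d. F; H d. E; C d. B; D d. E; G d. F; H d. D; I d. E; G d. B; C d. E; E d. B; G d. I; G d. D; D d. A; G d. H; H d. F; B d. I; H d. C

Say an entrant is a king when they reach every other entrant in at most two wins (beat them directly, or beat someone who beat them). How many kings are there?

3

A cannot reach D, G, H, I in two steps.
B cannot reach D, G, H in two steps.
C cannot reach D, H in two steps.
D cannot reach H in two steps.
E reaches everyone (king).
F cannot reach A, D, G, H, I in two steps.
G reaches everyone (king).
H reaches everyone (king).
I cannot reach D, H in two steps.
Kings: E, G, H — 3.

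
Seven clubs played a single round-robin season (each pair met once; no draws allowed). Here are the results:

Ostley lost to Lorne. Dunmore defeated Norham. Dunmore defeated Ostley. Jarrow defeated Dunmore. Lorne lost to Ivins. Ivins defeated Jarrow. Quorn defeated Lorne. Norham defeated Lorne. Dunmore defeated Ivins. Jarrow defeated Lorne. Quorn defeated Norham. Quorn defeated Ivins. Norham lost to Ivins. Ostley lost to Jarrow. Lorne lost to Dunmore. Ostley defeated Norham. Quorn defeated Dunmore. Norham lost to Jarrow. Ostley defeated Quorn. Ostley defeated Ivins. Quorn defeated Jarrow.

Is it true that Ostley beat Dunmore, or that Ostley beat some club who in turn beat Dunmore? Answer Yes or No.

Ostley did not beat Dunmore directly.
Ostley beat Ivins, Quorn, Norham. Of those, Quorn beat Dunmore.

Yes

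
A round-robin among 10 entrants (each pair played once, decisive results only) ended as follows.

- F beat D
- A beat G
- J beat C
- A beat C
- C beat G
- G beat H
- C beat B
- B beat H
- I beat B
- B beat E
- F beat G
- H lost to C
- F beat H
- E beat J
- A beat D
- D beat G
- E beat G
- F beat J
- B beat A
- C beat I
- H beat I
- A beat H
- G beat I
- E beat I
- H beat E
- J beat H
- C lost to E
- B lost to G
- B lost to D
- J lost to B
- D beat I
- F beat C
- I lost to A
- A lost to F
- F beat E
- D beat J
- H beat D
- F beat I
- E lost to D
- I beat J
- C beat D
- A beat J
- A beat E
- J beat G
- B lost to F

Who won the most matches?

F

Win totals: A 7, B 4, C 5, D 5, E 4, F 9, G 3, H 3, I 2, J 3.
F leads with 9 wins (next highest: 7).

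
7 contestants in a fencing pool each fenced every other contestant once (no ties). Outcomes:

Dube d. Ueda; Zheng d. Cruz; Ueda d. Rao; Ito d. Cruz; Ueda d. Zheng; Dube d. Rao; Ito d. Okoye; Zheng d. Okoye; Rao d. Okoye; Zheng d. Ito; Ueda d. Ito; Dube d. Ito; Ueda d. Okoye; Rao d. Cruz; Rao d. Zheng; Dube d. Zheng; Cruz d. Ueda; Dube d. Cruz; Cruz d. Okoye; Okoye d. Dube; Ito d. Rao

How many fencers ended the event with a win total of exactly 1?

1

Win totals: Dube 5, Ueda 4, Cruz 2, Ito 3, Zheng 3, Rao 3, Okoye 1.
Exactly 1: Okoye — 1 fencer.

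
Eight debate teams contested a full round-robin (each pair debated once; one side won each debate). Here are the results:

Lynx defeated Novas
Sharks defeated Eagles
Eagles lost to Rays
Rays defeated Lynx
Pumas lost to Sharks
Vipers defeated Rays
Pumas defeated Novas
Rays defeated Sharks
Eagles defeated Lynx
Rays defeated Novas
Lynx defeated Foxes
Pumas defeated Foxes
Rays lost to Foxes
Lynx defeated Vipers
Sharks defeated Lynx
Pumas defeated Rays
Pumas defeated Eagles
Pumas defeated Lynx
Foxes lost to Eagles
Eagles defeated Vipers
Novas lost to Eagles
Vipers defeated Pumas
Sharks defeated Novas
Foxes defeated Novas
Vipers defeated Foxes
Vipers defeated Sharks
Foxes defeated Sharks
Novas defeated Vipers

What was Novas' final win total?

1

Novas' results: beat Vipers; lost to Rays, Lynx, Foxes, Eagles, Pumas, Sharks.
That is 1 win.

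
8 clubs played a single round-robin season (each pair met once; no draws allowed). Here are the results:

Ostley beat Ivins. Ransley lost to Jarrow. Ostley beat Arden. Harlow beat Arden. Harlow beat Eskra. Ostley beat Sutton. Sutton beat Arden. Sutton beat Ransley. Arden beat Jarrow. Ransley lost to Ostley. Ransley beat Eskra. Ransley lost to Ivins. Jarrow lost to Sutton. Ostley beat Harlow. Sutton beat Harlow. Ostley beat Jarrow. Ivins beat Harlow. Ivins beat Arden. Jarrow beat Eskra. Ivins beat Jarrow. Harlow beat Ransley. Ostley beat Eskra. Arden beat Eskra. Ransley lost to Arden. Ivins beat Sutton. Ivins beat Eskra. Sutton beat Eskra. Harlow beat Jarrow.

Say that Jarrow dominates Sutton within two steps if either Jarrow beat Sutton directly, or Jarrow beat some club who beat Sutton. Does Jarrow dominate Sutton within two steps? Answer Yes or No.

Jarrow did not beat Sutton directly.
Jarrow beat Ransley, Eskra, but each of them lost to Sutton. No two-step path.

No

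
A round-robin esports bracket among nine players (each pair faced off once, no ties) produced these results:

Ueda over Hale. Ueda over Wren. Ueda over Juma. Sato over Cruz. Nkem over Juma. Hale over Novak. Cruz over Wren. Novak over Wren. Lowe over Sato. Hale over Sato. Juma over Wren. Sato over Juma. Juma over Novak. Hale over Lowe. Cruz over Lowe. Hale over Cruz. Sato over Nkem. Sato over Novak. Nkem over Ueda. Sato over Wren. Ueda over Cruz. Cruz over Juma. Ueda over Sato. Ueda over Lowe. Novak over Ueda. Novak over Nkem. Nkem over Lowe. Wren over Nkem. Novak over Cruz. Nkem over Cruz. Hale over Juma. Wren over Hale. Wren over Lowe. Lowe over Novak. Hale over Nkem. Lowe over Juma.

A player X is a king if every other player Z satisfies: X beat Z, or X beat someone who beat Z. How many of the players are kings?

Ueda reaches everyone (king).
Lowe cannot reach Hale in two steps.
Wren reaches everyone (king).
Sato reaches everyone (king).
Nkem reaches everyone (king).
Hale reaches everyone (king).
Juma cannot reach Sato in two steps.
Novak reaches everyone (king).
Cruz cannot reach Ueda in two steps.
Kings: Ueda, Wren, Sato, Nkem, Hale, Novak — 6.

6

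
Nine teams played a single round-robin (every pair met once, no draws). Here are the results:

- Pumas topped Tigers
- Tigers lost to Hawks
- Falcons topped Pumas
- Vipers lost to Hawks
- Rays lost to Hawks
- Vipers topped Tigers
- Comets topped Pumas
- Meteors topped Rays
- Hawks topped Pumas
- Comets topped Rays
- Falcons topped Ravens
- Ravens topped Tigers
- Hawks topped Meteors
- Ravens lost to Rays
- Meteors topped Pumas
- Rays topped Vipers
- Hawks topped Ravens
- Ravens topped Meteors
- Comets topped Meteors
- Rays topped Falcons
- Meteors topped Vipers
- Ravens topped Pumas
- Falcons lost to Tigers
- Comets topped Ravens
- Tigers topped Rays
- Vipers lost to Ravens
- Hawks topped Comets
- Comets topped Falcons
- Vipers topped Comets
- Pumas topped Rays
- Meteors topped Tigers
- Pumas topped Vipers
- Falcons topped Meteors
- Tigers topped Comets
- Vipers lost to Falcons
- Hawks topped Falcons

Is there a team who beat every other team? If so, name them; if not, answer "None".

Hawks

Hawks has 8 wins out of 8 opponents — a perfect record.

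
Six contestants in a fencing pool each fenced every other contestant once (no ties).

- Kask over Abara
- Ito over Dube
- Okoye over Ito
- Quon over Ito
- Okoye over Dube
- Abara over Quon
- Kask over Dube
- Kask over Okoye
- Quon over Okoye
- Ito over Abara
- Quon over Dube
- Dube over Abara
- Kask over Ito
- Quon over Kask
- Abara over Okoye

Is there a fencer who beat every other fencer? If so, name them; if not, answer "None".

None

Highest win total is Quon with 4 (out of 5 possible).
Quon lost to Abara, so no fencer went undefeated.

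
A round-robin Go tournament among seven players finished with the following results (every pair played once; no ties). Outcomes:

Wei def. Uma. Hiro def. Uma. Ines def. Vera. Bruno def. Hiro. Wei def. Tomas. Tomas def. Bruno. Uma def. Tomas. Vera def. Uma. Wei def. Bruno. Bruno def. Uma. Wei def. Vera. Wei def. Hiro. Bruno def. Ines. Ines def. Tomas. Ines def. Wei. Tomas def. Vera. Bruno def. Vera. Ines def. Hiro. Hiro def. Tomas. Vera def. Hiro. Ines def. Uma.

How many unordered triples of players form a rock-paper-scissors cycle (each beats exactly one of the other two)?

Win totals: Hiro 2, Bruno 4, Vera 2, Uma 1, Wei 5, Tomas 2, Ines 5.
A player with w wins dominates both others in C(w,2) triples; summing gives 1 + 6 + 1 + 0 + 10 + 1 + 10 = 29 transitive triples.
Total triples C(7,3) = 35, so cyclic triples = 35 − 29 = 6.

6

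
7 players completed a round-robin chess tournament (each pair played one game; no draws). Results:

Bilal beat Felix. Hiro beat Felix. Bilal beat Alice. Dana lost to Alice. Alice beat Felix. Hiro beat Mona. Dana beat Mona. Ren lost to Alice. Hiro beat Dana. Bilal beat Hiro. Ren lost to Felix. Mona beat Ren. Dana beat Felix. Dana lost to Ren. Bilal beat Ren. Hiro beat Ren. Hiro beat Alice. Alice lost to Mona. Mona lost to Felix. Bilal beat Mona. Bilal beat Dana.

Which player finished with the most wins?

Win totals: Alice 3, Mona 2, Dana 2, Hiro 5, Felix 2, Bilal 6, Ren 1.
Bilal leads with 6 wins (next highest: 5).

Bilal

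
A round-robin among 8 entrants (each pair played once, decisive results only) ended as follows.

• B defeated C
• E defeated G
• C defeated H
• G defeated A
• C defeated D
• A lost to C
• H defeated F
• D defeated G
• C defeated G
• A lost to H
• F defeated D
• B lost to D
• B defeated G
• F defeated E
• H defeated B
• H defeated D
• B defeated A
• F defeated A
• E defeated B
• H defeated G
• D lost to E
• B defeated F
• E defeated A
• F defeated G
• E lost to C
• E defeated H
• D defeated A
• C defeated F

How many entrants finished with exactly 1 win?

1

Win totals: A 0, B 4, C 6, D 3, E 5, F 4, G 1, H 5.
Exactly 1: G — 1 entrant.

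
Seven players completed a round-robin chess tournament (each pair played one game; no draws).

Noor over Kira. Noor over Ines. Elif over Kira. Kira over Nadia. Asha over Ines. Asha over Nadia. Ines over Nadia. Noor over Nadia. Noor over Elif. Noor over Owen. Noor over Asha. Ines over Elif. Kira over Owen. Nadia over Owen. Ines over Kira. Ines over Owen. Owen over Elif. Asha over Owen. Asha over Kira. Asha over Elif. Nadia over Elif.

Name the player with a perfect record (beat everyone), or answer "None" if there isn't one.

Noor has 6 wins out of 6 opponents — a perfect record.

Noor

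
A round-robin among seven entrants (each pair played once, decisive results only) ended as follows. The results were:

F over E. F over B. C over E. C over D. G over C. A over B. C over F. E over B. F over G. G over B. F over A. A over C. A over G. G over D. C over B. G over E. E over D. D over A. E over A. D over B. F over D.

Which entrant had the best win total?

Win totals: A 3, B 0, C 4, D 2, E 3, F 5, G 4.
F leads with 5 wins (next highest: 4).

F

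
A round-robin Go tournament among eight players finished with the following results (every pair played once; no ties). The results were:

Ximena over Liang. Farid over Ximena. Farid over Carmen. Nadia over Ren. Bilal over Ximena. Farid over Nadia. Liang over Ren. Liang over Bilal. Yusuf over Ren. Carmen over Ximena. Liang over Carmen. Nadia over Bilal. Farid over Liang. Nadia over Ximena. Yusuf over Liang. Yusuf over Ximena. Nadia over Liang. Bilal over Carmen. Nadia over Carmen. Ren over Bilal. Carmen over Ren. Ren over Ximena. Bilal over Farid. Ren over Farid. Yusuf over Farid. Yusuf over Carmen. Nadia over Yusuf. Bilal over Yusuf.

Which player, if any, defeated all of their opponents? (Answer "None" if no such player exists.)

None

Highest win total is Nadia with 6 (out of 7 possible).
Nadia lost to Farid, so no player went undefeated.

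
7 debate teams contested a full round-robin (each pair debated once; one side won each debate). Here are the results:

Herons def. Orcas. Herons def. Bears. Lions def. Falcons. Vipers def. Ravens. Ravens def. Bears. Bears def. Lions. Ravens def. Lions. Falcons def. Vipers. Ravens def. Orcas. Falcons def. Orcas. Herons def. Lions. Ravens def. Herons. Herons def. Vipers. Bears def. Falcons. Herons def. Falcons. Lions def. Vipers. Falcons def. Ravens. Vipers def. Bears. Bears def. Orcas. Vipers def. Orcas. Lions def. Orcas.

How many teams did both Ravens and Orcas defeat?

Ravens beat: Bears, Lions, Herons, Orcas.
Orcas beat: no one.
No one was beaten by both.

0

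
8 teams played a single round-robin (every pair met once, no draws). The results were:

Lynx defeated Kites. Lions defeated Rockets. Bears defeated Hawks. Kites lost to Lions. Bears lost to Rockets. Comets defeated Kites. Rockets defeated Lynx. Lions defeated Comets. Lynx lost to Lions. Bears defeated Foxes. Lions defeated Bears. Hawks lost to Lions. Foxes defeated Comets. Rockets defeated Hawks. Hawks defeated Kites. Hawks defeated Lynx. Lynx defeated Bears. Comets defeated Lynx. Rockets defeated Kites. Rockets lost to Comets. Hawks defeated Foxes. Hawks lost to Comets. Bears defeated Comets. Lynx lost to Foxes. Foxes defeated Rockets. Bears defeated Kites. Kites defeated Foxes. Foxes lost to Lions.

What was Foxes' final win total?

3

Foxes' results: beat Comets, Rockets, Lynx; lost to Hawks, Kites, Lions, Bears.
That is 3 wins.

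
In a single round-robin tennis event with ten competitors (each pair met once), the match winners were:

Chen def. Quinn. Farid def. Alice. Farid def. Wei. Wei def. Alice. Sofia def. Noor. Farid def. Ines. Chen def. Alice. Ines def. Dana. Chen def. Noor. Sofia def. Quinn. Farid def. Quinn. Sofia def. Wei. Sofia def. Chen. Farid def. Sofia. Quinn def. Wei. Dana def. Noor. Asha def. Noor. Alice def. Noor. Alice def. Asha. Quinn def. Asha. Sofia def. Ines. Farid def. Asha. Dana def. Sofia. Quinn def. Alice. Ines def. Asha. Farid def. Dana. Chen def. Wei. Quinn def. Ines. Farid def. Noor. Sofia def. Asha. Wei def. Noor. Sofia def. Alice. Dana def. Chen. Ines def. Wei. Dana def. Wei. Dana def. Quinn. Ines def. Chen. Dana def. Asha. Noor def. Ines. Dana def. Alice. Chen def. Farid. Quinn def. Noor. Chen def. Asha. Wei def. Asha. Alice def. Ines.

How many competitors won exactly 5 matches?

1

Win totals: Chen 6, Quinn 5, Wei 3, Dana 7, Noor 1, Ines 4, Alice 3, Farid 8, Asha 1, Sofia 7.
Exactly 5: Quinn — 1 competitor.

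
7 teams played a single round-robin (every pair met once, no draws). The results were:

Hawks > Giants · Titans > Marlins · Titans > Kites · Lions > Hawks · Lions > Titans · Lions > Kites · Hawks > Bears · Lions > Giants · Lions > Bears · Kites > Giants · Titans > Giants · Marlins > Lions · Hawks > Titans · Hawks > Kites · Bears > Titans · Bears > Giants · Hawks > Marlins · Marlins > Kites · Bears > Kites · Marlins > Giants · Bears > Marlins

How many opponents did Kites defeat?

1

Kites' results: beat Giants; lost to Hawks, Titans, Lions, Bears, Marlins.
That is 1 win.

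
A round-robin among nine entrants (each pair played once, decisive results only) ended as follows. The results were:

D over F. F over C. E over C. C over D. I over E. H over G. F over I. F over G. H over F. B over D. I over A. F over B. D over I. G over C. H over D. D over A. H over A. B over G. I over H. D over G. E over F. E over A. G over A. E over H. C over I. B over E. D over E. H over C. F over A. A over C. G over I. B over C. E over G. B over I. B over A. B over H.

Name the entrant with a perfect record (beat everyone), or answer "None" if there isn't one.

None

Highest win total is B with 7 (out of 8 possible).
B lost to F, so no entrant went undefeated.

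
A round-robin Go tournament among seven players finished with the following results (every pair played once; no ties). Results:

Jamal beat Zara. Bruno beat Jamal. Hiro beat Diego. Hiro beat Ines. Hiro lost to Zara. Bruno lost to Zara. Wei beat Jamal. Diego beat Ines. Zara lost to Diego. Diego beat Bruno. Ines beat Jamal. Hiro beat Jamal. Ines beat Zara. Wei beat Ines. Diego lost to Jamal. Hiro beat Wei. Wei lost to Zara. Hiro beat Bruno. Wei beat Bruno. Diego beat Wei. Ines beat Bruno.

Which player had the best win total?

Hiro

Win totals: Diego 4, Ines 3, Zara 3, Hiro 5, Jamal 2, Wei 3, Bruno 1.
Hiro leads with 5 wins (next highest: 4).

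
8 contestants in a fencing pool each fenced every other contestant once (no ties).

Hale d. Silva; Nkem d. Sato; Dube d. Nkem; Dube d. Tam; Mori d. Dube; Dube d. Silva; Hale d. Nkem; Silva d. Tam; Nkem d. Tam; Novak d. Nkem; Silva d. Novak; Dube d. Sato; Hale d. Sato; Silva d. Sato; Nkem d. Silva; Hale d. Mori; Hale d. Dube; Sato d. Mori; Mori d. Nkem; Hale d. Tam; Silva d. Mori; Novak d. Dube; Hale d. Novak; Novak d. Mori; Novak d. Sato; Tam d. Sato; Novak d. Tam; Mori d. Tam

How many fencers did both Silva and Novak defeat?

Silva beat: Novak, Mori, Sato, Tam.
Novak beat: Nkem, Mori, Sato, Tam, Dube.
Both beat: Mori, Sato, Tam — 3.

3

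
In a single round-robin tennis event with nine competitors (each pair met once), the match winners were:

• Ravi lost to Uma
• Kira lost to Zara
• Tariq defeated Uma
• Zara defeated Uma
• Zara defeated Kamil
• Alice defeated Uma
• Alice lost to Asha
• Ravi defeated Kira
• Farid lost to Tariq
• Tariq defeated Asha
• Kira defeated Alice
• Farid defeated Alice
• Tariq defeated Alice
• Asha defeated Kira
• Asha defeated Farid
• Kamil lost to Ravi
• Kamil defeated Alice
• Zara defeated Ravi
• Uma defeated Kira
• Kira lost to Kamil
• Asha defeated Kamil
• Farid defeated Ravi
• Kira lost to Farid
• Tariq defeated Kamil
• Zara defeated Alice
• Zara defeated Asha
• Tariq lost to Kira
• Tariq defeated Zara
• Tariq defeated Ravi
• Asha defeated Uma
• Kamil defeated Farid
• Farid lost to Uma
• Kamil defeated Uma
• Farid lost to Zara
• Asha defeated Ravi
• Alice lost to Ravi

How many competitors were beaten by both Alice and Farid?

Alice beat: Uma.
Farid beat: Ravi, Alice, Kira.
No one was beaten by both.

0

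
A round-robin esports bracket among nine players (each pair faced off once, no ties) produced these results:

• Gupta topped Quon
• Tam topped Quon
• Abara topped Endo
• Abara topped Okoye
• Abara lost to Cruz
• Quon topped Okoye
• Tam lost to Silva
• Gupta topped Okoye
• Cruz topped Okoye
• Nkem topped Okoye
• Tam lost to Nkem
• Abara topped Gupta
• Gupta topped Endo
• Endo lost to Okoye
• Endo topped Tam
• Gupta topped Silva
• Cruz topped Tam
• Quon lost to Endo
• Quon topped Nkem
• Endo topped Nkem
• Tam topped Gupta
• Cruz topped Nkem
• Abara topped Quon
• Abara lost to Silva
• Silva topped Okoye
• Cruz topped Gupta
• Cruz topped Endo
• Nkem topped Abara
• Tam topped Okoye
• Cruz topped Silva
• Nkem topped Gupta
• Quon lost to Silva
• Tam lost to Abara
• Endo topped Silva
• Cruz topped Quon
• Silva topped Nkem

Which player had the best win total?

Cruz

Win totals: Nkem 4, Cruz 8, Gupta 4, Quon 2, Tam 3, Okoye 1, Abara 5, Endo 4, Silva 5.
Cruz leads with 8 wins (next highest: 5).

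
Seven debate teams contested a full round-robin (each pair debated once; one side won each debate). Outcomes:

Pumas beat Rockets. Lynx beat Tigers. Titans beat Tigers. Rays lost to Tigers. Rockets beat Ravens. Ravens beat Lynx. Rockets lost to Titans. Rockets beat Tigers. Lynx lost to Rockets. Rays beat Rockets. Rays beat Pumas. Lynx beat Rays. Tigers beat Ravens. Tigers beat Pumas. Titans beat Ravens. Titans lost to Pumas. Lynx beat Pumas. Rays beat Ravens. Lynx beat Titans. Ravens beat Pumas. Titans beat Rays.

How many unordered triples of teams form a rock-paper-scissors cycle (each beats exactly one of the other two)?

Win totals: Pumas 2, Titans 4, Lynx 4, Rays 3, Tigers 3, Rockets 3, Ravens 2.
A team with w wins dominates both others in C(w,2) triples; summing gives 1 + 6 + 6 + 3 + 3 + 3 + 1 = 23 transitive triples.
Total triples C(7,3) = 35, so cyclic triples = 35 − 23 = 12.

12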